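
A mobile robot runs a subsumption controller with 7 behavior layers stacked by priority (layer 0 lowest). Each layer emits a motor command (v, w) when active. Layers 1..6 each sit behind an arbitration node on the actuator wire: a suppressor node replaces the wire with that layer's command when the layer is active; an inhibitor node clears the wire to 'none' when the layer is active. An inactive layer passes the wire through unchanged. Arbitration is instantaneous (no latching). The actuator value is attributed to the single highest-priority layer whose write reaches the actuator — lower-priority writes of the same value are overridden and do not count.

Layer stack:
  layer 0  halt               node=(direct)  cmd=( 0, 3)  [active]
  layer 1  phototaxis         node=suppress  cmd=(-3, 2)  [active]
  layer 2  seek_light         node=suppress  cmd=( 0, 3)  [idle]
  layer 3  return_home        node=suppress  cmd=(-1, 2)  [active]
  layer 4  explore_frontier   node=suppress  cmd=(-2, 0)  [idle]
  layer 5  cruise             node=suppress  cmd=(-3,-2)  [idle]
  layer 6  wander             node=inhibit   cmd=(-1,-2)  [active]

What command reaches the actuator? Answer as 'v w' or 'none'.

none

layer 0 (halt) active — direct: (0, 3)
layer 1 (phototaxis) active — suppresses: (-3, 2)
layer 2 (seek_light) idle — unchanged: (-3, 2)
layer 3 (return_home) active — suppresses: (-1, 2)
layer 4 (explore_frontier) idle — unchanged: (-1, 2)
layer 5 (cruise) idle — unchanged: (-1, 2)
layer 6 (wander) active — inhibits: none
→ actuator none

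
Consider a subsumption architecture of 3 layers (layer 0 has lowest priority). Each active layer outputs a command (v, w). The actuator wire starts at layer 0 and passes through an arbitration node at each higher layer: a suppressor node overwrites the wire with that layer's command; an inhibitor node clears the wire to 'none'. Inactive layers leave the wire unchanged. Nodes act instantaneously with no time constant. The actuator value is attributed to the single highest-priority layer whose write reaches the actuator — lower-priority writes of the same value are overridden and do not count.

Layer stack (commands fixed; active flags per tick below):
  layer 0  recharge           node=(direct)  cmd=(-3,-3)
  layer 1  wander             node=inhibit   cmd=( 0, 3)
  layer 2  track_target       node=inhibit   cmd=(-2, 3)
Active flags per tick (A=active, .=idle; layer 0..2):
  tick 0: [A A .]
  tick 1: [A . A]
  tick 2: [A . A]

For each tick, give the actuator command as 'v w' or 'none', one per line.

tick 0:
  layer 0 (recharge) active — direct: (-3, -3)
  layer 1 (wander) active — inhibits: none
  layer 2 (track_target) idle — unchanged: none
  → actuator none
tick 1:
  layer 0 (recharge) active — direct: (-3, -3)
  layer 1 (wander) idle — unchanged: (-3, -3)
  layer 2 (track_target) active — inhibits: none
  → actuator none
tick 2:
  layer 0 (recharge) active — direct: (-3, -3)
  layer 1 (wander) idle — unchanged: (-3, -3)
  layer 2 (track_target) active — inhibits: none
  → actuator none

none
none
none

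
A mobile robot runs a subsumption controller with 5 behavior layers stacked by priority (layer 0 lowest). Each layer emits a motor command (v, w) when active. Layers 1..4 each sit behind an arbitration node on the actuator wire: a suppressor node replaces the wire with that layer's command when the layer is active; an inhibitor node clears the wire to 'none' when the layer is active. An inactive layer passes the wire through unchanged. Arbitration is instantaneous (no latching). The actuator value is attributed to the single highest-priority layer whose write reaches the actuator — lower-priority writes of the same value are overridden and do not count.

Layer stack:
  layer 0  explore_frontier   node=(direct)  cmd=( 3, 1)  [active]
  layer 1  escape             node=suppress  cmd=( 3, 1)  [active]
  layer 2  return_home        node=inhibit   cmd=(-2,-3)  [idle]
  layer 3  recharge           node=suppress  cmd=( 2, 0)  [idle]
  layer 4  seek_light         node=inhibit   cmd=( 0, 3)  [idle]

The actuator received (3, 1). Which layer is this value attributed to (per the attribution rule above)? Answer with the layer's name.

escape

[0] explore_frontier on; wire := (3, 1)
[1] escape on (suppress); wire := (3, 1)
[2] return_home off; pass (3, 1)
[3] recharge off; pass (3, 1)
[4] seek_light off; pass (3, 1)
output (3, 1)
last writer: layer 1 = escape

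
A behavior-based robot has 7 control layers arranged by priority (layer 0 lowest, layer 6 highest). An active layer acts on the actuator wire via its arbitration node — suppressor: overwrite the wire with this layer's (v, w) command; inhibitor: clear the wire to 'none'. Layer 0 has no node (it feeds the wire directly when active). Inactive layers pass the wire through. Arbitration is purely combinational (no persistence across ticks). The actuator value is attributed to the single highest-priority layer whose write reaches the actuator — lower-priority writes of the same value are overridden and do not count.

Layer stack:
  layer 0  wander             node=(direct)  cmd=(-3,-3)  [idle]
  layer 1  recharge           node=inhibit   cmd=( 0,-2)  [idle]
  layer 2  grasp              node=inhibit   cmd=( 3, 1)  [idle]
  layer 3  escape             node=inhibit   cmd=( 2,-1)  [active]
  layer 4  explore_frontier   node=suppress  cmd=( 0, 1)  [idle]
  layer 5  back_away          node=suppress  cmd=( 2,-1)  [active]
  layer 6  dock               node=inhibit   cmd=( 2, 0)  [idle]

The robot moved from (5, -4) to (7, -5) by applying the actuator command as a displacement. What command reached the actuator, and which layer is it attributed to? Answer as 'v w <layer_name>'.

2 -1 back_away

displacement = (7, -5) − (5, -4) = (2, -1)
L0 wander: idle → wire = none
L1 recharge: idle → wire stays none
L2 grasp: idle → wire stays none
L3 escape: active, inhibitor → wire = none
L4 explore_frontier: idle → wire stays none
L5 back_away: active, suppressor → wire = (2, -1)
L6 dock: idle → wire stays (2, -1)
actuator = (2, -1) — from layer 5 (back_away)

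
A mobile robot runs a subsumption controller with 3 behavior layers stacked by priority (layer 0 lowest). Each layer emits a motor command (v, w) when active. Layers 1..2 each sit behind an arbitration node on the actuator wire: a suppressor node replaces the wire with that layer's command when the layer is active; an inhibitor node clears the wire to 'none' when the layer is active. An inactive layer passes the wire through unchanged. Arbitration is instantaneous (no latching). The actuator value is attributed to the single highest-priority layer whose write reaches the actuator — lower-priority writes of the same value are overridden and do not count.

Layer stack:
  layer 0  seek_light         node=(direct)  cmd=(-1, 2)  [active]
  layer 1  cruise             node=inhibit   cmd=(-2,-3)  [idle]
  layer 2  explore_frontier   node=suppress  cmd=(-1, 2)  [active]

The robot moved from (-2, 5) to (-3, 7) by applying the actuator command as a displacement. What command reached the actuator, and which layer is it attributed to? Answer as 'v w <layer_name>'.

-1 2 explore_frontier

displacement = (-3, 7) − (-2, 5) = (-1, 2)
layer 0 (seek_light) active — direct: (-1, 2)
layer 1 (cruise) idle — unchanged: (-1, 2)
layer 2 (explore_frontier) active — suppresses: (-1, 2)
→ actuator (-1, 2) — from layer 2 (explore_frontier)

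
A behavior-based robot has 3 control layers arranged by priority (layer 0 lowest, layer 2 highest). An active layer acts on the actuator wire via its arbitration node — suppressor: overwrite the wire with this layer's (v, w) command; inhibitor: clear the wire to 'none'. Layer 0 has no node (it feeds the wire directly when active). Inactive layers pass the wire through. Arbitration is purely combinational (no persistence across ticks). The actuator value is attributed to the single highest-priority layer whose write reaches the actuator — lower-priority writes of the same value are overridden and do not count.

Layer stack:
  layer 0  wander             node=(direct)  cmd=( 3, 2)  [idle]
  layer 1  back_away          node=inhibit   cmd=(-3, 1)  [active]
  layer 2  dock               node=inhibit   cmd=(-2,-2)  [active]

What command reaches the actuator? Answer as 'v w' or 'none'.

none

L0 wander: idle → wire = none
L1 back_away: active, inhibitor → wire = none
L2 dock: active, inhibitor → wire = none
actuator = none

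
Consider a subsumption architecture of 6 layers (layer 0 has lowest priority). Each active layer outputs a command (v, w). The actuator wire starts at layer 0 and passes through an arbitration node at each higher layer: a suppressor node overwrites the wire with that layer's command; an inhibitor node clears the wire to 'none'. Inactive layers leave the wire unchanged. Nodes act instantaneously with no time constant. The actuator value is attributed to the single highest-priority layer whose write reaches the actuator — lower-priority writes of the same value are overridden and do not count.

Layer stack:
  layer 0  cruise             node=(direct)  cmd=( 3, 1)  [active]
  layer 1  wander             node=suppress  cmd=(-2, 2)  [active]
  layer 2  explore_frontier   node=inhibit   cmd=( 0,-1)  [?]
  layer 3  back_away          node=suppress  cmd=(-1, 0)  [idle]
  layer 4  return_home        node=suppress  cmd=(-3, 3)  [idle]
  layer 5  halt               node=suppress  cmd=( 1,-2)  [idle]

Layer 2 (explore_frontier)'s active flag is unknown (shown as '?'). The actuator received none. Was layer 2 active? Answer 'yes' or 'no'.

If layer 2 is active=yes:
  actuator would be none
If layer 2 is active=no:
  actuator would be (-2, 2)
Observed none, so layer 2 was active.

yes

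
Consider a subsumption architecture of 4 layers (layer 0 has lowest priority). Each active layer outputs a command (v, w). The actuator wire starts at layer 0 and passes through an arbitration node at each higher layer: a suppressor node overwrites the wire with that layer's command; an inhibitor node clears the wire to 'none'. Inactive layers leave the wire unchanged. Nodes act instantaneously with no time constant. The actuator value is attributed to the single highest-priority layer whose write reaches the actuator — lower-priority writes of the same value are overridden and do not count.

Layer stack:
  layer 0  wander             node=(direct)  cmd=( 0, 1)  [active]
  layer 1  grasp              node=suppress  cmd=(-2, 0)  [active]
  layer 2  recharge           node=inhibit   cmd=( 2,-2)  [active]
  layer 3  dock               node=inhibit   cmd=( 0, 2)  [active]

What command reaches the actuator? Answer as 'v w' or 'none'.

L0 wander: active, feeds wire = (0, 1)
L1 grasp: active, suppressor → wire = (-2, 0)
L2 recharge: active, inhibitor → wire = none
L3 dock: active, inhibitor → wire = none
actuator = none

none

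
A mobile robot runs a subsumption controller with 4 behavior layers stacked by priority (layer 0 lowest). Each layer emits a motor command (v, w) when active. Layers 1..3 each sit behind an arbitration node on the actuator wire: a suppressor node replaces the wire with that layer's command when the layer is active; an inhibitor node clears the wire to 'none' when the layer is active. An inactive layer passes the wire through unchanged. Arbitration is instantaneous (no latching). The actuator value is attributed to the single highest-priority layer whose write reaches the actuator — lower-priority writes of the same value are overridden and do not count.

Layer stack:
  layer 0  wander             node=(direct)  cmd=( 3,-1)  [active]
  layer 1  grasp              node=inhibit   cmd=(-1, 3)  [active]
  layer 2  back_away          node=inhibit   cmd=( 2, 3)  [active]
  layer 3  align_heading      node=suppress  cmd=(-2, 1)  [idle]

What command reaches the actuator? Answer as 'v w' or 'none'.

none

layer 0 (wander) active — direct: (3, -1)
layer 1 (grasp) active — inhibits: none
layer 2 (back_away) active — inhibits: none
layer 3 (align_heading) idle — unchanged: none
→ actuator none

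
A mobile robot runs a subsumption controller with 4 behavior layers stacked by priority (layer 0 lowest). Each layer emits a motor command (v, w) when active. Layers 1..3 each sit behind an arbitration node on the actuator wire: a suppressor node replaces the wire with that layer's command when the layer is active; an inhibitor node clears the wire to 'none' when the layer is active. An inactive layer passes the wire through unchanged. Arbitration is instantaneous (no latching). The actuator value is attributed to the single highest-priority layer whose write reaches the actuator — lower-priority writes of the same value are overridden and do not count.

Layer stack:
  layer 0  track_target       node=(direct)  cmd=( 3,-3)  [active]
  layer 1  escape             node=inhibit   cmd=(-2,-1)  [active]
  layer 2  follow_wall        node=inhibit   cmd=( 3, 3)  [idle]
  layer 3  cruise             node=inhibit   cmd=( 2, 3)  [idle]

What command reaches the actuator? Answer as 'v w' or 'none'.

[0] track_target on; wire := (3, -3)
[1] escape on (inhibit); wire := none
[2] follow_wall off; pass none
[3] cruise off; pass none
output none

none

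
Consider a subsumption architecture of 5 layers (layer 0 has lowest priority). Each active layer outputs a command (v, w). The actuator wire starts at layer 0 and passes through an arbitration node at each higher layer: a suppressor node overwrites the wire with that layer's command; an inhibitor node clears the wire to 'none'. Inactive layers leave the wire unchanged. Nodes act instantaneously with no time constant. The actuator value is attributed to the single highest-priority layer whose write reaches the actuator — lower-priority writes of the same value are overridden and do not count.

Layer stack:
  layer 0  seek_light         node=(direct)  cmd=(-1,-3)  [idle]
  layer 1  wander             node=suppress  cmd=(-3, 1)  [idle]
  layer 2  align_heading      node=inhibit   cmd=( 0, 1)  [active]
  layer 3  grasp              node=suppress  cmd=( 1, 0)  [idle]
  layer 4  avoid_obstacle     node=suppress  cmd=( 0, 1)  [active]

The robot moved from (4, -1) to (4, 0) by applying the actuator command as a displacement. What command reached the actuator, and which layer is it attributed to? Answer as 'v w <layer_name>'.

0 1 avoid_obstacle

displacement = (4, 0) − (4, -1) = (0, 1)
L0 seek_light: idle → wire = none
L1 wander: idle → wire stays none
L2 align_heading: active, inhibitor → wire = none
L3 grasp: idle → wire stays none
L4 avoid_obstacle: active, suppressor → wire = (0, 1)
actuator = (0, 1) — from layer 4 (avoid_obstacle)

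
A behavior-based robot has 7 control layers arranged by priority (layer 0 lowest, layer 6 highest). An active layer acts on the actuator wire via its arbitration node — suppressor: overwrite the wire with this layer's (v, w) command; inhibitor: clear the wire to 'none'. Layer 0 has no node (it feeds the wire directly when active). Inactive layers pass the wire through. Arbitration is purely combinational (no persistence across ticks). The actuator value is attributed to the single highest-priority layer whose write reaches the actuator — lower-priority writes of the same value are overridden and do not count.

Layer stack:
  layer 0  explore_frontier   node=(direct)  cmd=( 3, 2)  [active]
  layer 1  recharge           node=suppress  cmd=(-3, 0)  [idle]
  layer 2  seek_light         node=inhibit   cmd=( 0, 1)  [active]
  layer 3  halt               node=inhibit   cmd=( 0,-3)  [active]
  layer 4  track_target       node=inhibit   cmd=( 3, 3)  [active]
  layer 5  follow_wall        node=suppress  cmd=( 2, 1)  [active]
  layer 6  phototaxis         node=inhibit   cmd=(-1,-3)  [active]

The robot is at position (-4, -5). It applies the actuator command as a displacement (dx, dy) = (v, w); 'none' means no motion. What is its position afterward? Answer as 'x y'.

-4 -5

L0 explore_frontier: active, feeds wire = (3, 2)
L1 recharge: idle → wire stays (3, 2)
L2 seek_light: active, inhibitor → wire = none
L3 halt: active, inhibitor → wire = none
L4 track_target: active, inhibitor → wire = none
L5 follow_wall: active, suppressor → wire = (2, 1)
L6 phototaxis: active, inhibitor → wire = none
actuator = none
position: (-4, -5) + none = (-4, -5)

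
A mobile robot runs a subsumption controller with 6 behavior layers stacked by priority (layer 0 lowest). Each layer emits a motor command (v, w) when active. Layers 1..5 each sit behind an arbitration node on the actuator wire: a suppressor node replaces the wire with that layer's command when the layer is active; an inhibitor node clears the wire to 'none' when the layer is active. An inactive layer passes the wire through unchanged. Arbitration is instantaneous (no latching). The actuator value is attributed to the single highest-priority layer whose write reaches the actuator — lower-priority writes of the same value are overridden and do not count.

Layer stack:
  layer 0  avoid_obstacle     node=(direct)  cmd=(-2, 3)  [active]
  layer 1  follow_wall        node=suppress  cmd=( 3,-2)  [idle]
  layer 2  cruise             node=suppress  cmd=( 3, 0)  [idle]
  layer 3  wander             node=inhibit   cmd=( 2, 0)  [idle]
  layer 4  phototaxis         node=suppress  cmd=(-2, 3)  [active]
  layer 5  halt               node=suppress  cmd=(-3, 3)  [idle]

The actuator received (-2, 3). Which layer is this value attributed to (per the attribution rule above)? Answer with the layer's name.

phototaxis

L0 avoid_obstacle: active, feeds wire = (-2, 3)
L1 follow_wall: idle → wire stays (-2, 3)
L2 cruise: idle → wire stays (-2, 3)
L3 wander: idle → wire stays (-2, 3)
L4 phototaxis: active, suppressor → wire = (-2, 3)
L5 halt: idle → wire stays (-2, 3)
actuator = (-2, 3)
last writer: layer 4 = phototaxis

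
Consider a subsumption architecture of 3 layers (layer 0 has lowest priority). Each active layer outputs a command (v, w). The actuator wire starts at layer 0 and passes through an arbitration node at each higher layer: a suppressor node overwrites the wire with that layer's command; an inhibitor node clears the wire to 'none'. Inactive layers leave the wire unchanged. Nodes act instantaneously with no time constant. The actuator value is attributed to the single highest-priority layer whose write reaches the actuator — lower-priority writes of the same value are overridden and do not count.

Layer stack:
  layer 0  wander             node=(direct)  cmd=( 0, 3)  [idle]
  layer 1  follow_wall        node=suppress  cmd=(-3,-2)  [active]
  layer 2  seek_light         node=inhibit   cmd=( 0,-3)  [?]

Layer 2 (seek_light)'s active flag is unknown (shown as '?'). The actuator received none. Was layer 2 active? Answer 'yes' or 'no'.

yes

If layer 2 is active=yes:
  actuator would be none
If layer 2 is active=no:
  actuator would be (-3, -2)
Observed none, so layer 2 was active.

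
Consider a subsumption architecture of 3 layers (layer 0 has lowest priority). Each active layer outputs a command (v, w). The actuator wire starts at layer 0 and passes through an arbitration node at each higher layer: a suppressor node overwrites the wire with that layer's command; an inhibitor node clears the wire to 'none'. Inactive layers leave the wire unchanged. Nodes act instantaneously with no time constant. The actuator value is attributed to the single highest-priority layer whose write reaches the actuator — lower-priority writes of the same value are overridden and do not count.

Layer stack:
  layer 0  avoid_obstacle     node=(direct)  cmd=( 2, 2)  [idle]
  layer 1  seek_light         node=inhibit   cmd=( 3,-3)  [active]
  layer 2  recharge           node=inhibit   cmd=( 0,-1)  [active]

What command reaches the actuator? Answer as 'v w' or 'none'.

none

layer 0 (avoid_obstacle) idle — none
layer 1 (seek_light) active — inhibits: none
layer 2 (recharge) active — inhibits: none
→ actuator none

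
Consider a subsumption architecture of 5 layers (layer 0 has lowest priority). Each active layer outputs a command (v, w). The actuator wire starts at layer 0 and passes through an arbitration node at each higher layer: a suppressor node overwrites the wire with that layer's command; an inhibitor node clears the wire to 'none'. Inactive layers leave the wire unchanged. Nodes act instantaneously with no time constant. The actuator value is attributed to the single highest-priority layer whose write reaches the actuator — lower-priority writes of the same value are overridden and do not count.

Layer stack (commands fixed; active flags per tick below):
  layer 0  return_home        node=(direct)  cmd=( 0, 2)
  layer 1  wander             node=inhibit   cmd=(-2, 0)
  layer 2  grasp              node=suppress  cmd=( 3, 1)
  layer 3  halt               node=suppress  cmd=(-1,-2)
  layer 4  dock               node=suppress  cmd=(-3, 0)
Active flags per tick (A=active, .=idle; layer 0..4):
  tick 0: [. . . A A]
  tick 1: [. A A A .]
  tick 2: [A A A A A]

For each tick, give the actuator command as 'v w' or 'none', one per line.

-3 0
-1 -2
-3 0

tick 0:
  L0 return_home: idle → wire = none
  L1 wander: idle → wire stays none
  L2 grasp: idle → wire stays none
  L3 halt: active, suppressor → wire = (-1, -2)
  L4 dock: active, suppressor → wire = (-3, 0)
  actuator = (-3, 0)
tick 1:
  L0 return_home: idle → wire = none
  L1 wander: active, inhibitor → wire = none
  L2 grasp: active, suppressor → wire = (3, 1)
  L3 halt: active, suppressor → wire = (-1, -2)
  L4 dock: idle → wire stays (-1, -2)
  actuator = (-1, -2)
tick 2:
  L0 return_home: active, feeds wire = (0, 2)
  L1 wander: active, inhibitor → wire = none
  L2 grasp: active, suppressor → wire = (3, 1)
  L3 halt: active, suppressor → wire = (-1, -2)
  L4 dock: active, suppressor → wire = (-3, 0)
  actuator = (-3, 0)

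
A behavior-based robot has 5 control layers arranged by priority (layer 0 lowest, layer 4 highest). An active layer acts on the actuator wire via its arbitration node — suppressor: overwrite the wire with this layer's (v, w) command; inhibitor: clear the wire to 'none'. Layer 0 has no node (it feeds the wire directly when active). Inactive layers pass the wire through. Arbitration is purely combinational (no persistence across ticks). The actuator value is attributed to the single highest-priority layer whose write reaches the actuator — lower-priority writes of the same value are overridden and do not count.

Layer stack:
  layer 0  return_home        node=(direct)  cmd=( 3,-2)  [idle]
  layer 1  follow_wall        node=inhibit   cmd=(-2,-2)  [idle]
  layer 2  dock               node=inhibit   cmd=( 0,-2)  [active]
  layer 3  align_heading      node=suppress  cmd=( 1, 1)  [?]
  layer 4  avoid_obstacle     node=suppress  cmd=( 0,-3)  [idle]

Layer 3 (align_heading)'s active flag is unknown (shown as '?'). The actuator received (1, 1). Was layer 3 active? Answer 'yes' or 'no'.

yes

If layer 3 is active=yes:
  actuator would be (1, 1)
If layer 3 is active=no:
  actuator would be none
Observed (1, 1), so layer 3 was active.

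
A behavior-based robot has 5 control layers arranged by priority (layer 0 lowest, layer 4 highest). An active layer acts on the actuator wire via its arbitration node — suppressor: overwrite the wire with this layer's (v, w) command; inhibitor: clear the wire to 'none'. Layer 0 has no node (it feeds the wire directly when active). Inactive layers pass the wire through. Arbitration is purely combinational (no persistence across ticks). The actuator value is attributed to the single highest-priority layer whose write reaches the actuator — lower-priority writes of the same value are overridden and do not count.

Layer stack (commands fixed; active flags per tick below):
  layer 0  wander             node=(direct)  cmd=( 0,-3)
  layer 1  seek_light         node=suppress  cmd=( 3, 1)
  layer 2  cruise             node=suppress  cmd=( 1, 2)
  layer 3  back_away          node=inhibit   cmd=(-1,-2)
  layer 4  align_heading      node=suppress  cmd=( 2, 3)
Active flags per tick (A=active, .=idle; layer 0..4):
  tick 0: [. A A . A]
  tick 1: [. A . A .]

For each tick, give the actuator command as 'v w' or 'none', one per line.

2 3
none

tick 0:
  layer 0 (wander) idle — none
  layer 1 (seek_light) active — suppresses: (3, 1)
  layer 2 (cruise) active — suppresses: (1, 2)
  layer 3 (back_away) idle — unchanged: (1, 2)
  layer 4 (align_heading) active — suppresses: (2, 3)
  → actuator (2, 3)
tick 1:
  layer 0 (wander) idle — none
  layer 1 (seek_light) active — suppresses: (3, 1)
  layer 2 (cruise) idle — unchanged: (3, 1)
  layer 3 (back_away) active — inhibits: none
  layer 4 (align_heading) idle — unchanged: none
  → actuator none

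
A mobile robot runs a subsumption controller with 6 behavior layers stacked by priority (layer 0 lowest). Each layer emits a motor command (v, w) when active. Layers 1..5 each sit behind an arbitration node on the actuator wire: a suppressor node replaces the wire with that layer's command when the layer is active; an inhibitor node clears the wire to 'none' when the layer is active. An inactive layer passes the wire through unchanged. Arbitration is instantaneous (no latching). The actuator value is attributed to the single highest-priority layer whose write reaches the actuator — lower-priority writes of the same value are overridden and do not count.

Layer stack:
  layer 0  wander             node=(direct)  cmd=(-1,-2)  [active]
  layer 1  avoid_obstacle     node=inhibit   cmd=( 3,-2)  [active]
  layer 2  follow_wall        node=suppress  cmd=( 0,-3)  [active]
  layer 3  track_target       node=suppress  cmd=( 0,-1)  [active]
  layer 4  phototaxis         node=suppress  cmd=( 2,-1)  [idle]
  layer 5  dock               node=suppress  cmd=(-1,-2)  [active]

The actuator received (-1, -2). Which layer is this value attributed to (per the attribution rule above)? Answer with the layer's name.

[0] wander on; wire := (-1, -2)
[1] avoid_obstacle on (inhibit); wire := none
[2] follow_wall on (suppress); wire := (0, -3)
[3] track_target on (suppress); wire := (0, -1)
[4] phototaxis off; pass (0, -1)
[5] dock on (suppress); wire := (-1, -2)
output (-1, -2)
last writer: layer 5 = dock

dock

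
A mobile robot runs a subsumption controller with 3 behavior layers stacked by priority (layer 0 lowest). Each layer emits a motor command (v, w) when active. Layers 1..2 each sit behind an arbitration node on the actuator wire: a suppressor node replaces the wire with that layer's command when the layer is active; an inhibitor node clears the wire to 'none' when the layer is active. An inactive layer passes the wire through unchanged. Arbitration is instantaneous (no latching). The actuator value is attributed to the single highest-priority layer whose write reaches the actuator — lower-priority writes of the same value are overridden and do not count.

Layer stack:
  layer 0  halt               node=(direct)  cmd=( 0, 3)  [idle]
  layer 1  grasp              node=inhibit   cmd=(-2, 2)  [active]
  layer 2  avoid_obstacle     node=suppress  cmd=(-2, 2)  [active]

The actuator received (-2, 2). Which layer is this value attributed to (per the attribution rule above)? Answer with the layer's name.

layer 0 (halt) idle — none
layer 1 (grasp) active — inhibits: none
layer 2 (avoid_obstacle) active — suppresses: (-2, 2)
→ actuator (-2, 2)
last writer: layer 2 = avoid_obstacle

avoid_obstacle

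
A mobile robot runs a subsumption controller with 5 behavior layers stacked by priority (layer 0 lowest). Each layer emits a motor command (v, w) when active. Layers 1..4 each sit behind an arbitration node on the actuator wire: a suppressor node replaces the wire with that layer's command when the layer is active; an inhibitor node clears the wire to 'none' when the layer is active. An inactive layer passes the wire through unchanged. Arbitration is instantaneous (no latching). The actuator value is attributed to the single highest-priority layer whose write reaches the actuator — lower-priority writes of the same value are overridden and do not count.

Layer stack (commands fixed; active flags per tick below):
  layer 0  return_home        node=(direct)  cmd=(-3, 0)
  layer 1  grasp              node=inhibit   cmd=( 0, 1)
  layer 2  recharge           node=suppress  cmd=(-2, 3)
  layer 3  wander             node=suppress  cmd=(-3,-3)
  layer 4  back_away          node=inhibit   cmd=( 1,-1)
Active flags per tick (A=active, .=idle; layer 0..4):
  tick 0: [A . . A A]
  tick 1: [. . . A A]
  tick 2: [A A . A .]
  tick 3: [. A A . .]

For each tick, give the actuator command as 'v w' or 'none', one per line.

tick 0:
  [0] return_home on; wire := (-3, 0)
  [1] grasp off; pass (-3, 0)
  [2] recharge off; pass (-3, 0)
  [3] wander on (suppress); wire := (-3, -3)
  [4] back_away on (inhibit); wire := none
  output none
tick 1:
  [0] return_home off; wire := none
  [1] grasp off; pass none
  [2] recharge off; pass none
  [3] wander on (suppress); wire := (-3, -3)
  [4] back_away on (inhibit); wire := none
  output none
tick 2:
  [0] return_home on; wire := (-3, 0)
  [1] grasp on (inhibit); wire := none
  [2] recharge off; pass none
  [3] wander on (suppress); wire := (-3, -3)
  [4] back_away off; pass (-3, -3)
  output (-3, -3)
tick 3:
  [0] return_home off; wire := none
  [1] grasp on (inhibit); wire := none
  [2] recharge on (suppress); wire := (-2, 3)
  [3] wander off; pass (-2, 3)
  [4] back_away off; pass (-2, 3)
  output (-2, 3)

none
none
-3 -3
-2 3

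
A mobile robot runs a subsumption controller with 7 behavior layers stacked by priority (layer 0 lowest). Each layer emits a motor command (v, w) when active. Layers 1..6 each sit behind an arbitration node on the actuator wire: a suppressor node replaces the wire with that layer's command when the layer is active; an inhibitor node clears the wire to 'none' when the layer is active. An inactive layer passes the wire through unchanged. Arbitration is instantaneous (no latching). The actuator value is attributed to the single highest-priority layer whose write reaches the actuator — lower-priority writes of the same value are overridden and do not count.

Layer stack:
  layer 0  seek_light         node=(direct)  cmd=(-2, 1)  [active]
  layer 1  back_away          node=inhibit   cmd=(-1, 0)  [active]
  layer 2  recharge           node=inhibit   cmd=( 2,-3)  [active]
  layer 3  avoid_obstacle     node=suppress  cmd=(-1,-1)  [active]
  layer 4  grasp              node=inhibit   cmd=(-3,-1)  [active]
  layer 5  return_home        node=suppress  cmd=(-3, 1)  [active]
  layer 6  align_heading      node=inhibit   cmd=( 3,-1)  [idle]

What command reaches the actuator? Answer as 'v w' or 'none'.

-3 1

L0 seek_light: active, feeds wire = (-2, 1)
L1 back_away: active, inhibitor → wire = none
L2 recharge: active, inhibitor → wire = none
L3 avoid_obstacle: active, suppressor → wire = (-1, -1)
L4 grasp: active, inhibitor → wire = none
L5 return_home: active, suppressor → wire = (-3, 1)
L6 align_heading: idle → wire stays (-3, 1)
actuator = (-3, 1)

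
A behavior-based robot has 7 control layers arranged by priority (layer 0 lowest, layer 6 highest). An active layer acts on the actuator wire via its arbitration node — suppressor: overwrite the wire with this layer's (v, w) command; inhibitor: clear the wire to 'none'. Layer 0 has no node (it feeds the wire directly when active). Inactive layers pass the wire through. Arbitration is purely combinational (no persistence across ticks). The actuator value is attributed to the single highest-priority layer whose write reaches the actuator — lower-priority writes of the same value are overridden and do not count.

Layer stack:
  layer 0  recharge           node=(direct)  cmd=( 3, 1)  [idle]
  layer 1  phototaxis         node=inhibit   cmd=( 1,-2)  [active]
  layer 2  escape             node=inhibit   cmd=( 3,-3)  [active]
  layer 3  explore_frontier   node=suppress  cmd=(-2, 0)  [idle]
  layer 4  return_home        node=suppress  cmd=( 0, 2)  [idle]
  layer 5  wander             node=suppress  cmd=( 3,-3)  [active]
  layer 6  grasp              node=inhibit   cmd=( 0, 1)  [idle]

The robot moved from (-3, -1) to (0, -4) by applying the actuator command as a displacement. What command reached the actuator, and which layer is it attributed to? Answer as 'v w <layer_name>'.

3 -3 wander

displacement = (0, -4) − (-3, -1) = (3, -3)
L0 recharge: idle → wire = none
L1 phototaxis: active, inhibitor → wire = none
L2 escape: active, inhibitor → wire = none
L3 explore_frontier: idle → wire stays none
L4 return_home: idle → wire stays none
L5 wander: active, suppressor → wire = (3, -3)
L6 grasp: idle → wire stays (3, -3)
actuator = (3, -3) — from layer 5 (wander)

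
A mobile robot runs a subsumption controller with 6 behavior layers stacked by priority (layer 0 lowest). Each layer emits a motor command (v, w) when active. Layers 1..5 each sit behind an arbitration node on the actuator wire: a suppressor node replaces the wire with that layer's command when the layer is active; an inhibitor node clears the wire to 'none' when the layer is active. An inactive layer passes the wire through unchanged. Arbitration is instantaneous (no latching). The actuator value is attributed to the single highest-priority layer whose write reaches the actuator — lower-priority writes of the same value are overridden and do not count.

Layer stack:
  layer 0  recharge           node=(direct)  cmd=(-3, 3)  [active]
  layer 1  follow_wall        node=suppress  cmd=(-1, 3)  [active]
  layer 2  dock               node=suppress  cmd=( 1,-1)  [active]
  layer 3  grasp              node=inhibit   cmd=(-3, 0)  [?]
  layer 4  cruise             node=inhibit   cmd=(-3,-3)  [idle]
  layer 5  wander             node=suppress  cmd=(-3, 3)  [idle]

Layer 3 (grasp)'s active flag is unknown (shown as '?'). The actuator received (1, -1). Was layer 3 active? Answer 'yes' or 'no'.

no

If layer 3 is active=yes:
  actuator would be none
If layer 3 is active=no:
  actuator would be (1, -1)
Observed (1, -1), so layer 3 was idle.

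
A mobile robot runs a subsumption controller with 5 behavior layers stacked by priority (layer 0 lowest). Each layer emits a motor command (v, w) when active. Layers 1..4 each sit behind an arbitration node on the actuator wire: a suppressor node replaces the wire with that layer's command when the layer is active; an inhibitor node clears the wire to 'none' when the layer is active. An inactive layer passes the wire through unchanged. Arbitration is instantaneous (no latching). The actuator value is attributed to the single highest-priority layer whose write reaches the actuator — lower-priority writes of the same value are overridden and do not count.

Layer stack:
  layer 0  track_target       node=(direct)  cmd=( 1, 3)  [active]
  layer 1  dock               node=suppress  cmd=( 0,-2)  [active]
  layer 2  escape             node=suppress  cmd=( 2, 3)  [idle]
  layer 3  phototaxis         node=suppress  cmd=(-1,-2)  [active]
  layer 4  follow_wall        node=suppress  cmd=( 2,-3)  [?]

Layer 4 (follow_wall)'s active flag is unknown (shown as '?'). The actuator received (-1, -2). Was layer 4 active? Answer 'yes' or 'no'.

If layer 4 is active=yes:
  actuator would be (2, -3)
If layer 4 is active=no:
  actuator would be (-1, -2)
Observed (-1, -2), so layer 4 was idle.

no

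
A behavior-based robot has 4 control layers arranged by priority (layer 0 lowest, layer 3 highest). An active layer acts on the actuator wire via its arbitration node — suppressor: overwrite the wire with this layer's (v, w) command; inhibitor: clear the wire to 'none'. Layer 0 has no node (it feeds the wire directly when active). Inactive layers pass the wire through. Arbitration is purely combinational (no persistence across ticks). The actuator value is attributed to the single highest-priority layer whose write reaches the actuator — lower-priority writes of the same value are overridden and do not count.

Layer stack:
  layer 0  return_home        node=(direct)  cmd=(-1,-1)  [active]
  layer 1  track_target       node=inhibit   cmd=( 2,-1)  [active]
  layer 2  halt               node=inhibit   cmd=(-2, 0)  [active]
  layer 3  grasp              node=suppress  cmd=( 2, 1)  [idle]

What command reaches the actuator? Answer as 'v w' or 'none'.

[0] return_home on; wire := (-1, -1)
[1] track_target on (inhibit); wire := none
[2] halt on (inhibit); wire := none
[3] grasp off; pass none
output none

none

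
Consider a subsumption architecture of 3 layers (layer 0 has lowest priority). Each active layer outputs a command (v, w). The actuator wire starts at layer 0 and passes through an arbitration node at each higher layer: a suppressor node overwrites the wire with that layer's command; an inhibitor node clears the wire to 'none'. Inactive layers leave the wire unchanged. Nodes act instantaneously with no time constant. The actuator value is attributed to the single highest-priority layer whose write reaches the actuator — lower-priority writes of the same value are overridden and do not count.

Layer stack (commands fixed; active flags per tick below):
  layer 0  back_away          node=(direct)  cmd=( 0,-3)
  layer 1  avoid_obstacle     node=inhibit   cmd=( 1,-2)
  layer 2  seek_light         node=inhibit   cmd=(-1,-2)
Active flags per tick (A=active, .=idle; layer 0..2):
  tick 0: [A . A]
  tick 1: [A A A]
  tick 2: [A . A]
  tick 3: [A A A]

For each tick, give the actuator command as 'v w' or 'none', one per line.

none
none
none
none

tick 0:
  [0] back_away on; wire := (0, -3)
  [1] avoid_obstacle off; pass (0, -3)
  [2] seek_light on (inhibit); wire := none
  output none
tick 1:
  [0] back_away on; wire := (0, -3)
  [1] avoid_obstacle on (inhibit); wire := none
  [2] seek_light on (inhibit); wire := none
  output none
tick 2:
  [0] back_away on; wire := (0, -3)
  [1] avoid_obstacle off; pass (0, -3)
  [2] seek_light on (inhibit); wire := none
  output none
tick 3:
  [0] back_away on; wire := (0, -3)
  [1] avoid_obstacle on (inhibit); wire := none
  [2] seek_light on (inhibit); wire := none
  output none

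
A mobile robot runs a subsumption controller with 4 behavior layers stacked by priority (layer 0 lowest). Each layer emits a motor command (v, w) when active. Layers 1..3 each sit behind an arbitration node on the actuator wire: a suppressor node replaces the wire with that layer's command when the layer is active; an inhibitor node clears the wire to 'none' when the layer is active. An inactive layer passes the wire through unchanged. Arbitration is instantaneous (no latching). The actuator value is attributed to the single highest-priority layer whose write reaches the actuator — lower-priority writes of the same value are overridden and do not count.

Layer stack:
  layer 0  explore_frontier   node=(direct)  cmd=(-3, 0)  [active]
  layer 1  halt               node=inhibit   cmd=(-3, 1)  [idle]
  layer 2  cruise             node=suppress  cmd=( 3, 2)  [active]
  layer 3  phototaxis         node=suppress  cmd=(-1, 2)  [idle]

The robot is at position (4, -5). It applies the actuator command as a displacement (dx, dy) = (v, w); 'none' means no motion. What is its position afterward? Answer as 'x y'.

7 -3

layer 0 (explore_frontier) active — direct: (-3, 0)
layer 1 (halt) idle — unchanged: (-3, 0)
layer 2 (cruise) active — suppresses: (3, 2)
layer 3 (phototaxis) idle — unchanged: (3, 2)
→ actuator (3, 2)
position: (4, -5) + (3, 2) = (7, -3)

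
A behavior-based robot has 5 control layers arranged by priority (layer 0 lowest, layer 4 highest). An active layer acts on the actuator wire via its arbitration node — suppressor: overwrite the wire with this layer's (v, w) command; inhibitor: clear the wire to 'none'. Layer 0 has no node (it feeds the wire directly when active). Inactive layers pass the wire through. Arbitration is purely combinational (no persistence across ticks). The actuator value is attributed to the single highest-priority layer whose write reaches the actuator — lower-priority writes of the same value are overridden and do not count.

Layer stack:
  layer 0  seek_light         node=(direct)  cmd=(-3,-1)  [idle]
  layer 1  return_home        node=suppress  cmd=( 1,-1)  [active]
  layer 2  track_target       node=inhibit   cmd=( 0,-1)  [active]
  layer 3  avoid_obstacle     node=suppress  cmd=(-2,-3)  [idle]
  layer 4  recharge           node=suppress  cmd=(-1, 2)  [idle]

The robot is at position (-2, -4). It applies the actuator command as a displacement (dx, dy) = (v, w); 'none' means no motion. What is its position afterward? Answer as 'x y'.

-2 -4

layer 0 (seek_light) idle — none
layer 1 (return_home) active — suppresses: (1, -1)
layer 2 (track_target) active — inhibits: none
layer 3 (avoid_obstacle) idle — unchanged: none
layer 4 (recharge) idle — unchanged: none
→ actuator none
position: (-2, -4) + none = (-2, -4)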